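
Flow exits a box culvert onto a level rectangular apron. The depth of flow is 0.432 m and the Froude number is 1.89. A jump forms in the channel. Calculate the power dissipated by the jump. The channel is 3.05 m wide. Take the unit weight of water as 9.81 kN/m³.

P = 4.44 kW

Fr₁ = 1.89 (given).
Conjugate-depth relation: y₂/y₁ = ½[√(1 + 8Fr₁²) − 1] = ½[√29.58 − 1] = 2.22.
y₂ = 2.22 × 0.432 = 0.959 m.
Head loss: ΔE = (y₂ − y₁)³/(4y₁y₂) = (0.959 − 0.432)³/(4×0.432×0.959) = 0.146/1.66 = 0.0882 m.
V₁ = Fr₁·√(g·y₁) = 1.89×√(9.81×0.432) = 3.89 m/s; q = V₁·y₁ = 1.68 m²/s. Q = q·b = 1.68 × 3.05 = 5.13 m³/s. P = γ·Q·ΔE = 9.81 × 5.13 × 0.0882 = 4.44 kW.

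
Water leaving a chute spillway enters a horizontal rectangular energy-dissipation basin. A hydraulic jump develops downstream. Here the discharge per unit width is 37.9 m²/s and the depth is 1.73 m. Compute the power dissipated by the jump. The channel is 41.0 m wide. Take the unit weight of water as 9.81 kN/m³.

P = 206149 kW

V₁ = q/y₁ = 37.9/1.73 = 21.9 m/s. Fr₁ = V₁/√(g·y₁) = 21.9/√(9.81×1.73) = 5.32.
By Bélanger, y₂/y₁ = ½[√(1 + 8Fr₁²) − 1] = ½[√227.2 − 1] = 7.04.
y₂ = 7.04 × 1.73 = 12.2 m.
Head loss: ΔE = (y₂ − y₁)³/(4y₁y₂) = (12.2 − 1.73)³/(4×1.73×12.2) = 1139/84.2 = 13.5 m.
Q = q·b = 37.9 × 41.0 = 1554 m³/s. P = γ·Q·ΔE = 9.81 × 1554 × 13.5 = 206149 kW.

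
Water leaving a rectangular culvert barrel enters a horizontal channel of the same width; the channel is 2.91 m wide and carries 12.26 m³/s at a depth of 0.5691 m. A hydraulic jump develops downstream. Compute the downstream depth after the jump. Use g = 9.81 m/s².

q = Q/b = 12.26/2.91 = 4.213 m²/s; V₁ = q/y₁ = 7.403 m/s. Fr₁ = V₁/√(g·y₁) = 3.133.
Bélanger equation: y₂/y₁ = ½[√(1 + 8Fr₁²) − 1] = ½[√79.533 − 1] = 3.959.
y₂ = 3.959 × 0.5691 = 2.253 m.

y₂ = 2.253 m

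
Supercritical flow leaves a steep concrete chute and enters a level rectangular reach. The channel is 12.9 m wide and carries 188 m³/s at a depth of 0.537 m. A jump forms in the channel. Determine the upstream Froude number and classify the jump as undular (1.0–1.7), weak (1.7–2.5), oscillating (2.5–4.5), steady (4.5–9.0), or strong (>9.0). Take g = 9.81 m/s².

q = Q/b = 188/12.9 = 14.6 m²/s; V₁ = q/y₁ = 27.1 m/s. Fr₁ = V₁/√(g·y₁) = 11.8.
Fr₁ = 11.8 lies in the strong range.

Fr₁ = 11.8; strong jump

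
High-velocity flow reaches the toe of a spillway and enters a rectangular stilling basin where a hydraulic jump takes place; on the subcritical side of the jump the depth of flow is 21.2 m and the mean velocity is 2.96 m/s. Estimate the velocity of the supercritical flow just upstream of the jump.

Fr₂ = V₂/√(g·y₂) = 2.96/√(9.81×21.2) = 0.205.
The Bélanger relation is symmetric: y₁/y₂ = ½[√(1 + 8Fr₂²) − 1] = ½[√1.337 − 1] = 0.0782.
y₁ = 0.0782 × 21.2 = 1.66 m.
V₁ = q/y₁ = 62.8/1.66 = 37.9 m/s.

V₁ = 37.9 m/s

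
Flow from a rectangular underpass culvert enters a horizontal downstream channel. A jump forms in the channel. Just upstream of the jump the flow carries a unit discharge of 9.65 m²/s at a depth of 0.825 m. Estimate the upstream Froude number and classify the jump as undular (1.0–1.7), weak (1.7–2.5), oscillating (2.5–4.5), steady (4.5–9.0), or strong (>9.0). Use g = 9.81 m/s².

V₁ = q/y₁ = 9.65/0.825 = 11.7 m/s. Fr₁ = V₁/√(g·y₁) = 11.7/√(9.81×0.825) = 4.11.
Fr₁ = 4.11 lies in the oscillating range.

Fr₁ = 4.11; oscillating jump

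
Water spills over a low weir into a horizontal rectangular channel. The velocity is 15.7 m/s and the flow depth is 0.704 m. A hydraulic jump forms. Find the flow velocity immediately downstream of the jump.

Fr₁ = V₁/√(g·y₁) = 15.7/√(9.81×0.704) = 5.97.
Sequent-depth ratio: y₂/y₁ = ½[√(1 + 8Fr₁²) − 1] = ½[√286.5 − 1] = 7.96.
y₂ = 7.96 × 0.704 = 5.61 m.
q = V₁·y₁ = 15.7 × 0.704 = 11.1 m²/s.
V₂ = q/y₂ = 11.1/5.61 = 1.97 m/s.

V₂ = 1.97 m/s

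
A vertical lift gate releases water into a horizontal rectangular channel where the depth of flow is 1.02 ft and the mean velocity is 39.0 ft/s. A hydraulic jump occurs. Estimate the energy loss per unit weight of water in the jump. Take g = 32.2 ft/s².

Fr₁ = V₁/√(g·y₁) = 39.0/√(32.2×1.02) = 6.81.
Bélanger equation: y₂/y₁ = ½[√(1 + 8Fr₁²) − 1] = ½[√371.5 − 1] = 9.14.
y₂ = 9.14 × 1.02 = 9.32 ft.
q = V₁·y₁ = 39.0 × 1.02 = 39.8 ft²/s. V₂ = q/y₂ = 39.8/9.32 = 4.27 ft/s. E₁ = y₁ + V₁²/2g = 24.6 ft; E₂ = y₂ + V₂²/2g = 9.60 ft. ΔE = E₁ − E₂ = 15.0 ft.

ΔE = 15.0 ft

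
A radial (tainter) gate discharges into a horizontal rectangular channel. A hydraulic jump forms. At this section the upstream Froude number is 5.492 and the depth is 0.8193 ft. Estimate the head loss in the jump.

ΔE = 6.975 ft

Fr₁ = 5.492 (given).
By Bélanger, y₂/y₁ = ½[√(1 + 8Fr₁²) − 1] = ½[√242.30 − 1] = 7.283.
y₂ = 7.283 × 0.8193 = 5.967 ft.
Head loss: ΔE = (y₂ − y₁)³/(4y₁y₂) = (5.967 − 0.8193)³/(4×0.8193×5.967) = 136.4/19.55 = 6.975 ft.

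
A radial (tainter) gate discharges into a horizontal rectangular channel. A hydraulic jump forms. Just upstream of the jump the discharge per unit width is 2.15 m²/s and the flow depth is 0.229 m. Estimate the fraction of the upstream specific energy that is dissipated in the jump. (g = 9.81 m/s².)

ΔE/E₁ = 0.580 (58.0%)

V₁ = q/y₁ = 2.15/0.229 = 9.39 m/s. Fr₁ = V₁/√(g·y₁) = 9.39/√(9.81×0.229) = 6.26.
Bélanger equation: y₂/y₁ = ½[√(1 + 8Fr₁²) − 1] = ½[√314.9 − 1] = 8.37.
y₂ = 8.37 × 0.229 = 1.92 m.
E₁ = y₁ + V₁²/2g = 4.72 m. ΔE = (y₂ − y₁)³/(4y₁y₂) = 2.74 m. ΔE/E₁ = 2.74/4.72 = 0.580.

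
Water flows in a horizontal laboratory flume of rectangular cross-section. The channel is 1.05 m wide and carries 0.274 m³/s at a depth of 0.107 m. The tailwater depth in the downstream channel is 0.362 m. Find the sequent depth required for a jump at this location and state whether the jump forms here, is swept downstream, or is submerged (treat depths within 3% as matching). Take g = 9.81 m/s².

y₂ = 0.311 m; the jump is submerged

q = Q/b = 0.274/1.05 = 0.261 m²/s; V₁ = q/y₁ = 2.44 m/s. Fr₁ = V₁/√(g·y₁) = 2.38.
By Bélanger, y₂/y₁ = ½[√(1 + 8Fr₁²) − 1] = ½[√46.33 − 1] = 2.90.
y₂ = 2.90 × 0.107 = 0.311 m.
Tailwater y_tw = 0.362 m: y_tw > y₂, so the jump is submerged.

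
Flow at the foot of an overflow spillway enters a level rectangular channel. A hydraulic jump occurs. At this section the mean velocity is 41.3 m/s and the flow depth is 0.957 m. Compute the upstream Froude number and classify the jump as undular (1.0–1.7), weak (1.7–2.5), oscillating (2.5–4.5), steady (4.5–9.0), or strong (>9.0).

Fr₁ = V₁/√(g·y₁) = 41.3/√(9.81×0.957) = 13.5.
Fr₁ = 13.5 lies in the strong range.

Fr₁ = 13.5; strong jump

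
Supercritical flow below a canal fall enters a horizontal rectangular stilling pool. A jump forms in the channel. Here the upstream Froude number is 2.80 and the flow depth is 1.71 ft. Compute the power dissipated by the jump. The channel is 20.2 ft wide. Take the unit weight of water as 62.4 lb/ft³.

Fr₁ = 2.80 (given).
Sequent-depth ratio: y₂/y₁ = ½[√(1 + 8Fr₁²) − 1] = ½[√63.72 − 1] = 3.49.
y₂ = 3.49 × 1.71 = 5.97 ft.
V₁ = Fr₁·√(g·y₁) = 2.80×√(32.2×1.71) = 20.8 ft/s; q = V₁·y₁ = 35.5 ft²/s. V₂ = q/y₂ = 35.5/5.97 = 5.95 ft/s. E₁ = y₁ + V₁²/2g = 8.41 ft; E₂ = y₂ + V₂²/2g = 6.52 ft. ΔE = E₁ − E₂ = 1.89 ft.
Q = q·b = 35.5 × 20.2 = 718 cfs. P = γ·Q·ΔE/550 = 62.4 × 718 × 1.89 / 550 = 154 hp.

P = 154 hp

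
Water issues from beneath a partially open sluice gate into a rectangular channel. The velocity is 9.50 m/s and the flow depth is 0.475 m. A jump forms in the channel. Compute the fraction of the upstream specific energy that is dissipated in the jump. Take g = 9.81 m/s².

Fr₁ = V₁/√(g·y₁) = 9.50/√(9.81×0.475) = 4.40.
Bélanger equation: y₂/y₁ = ½[√(1 + 8Fr₁²) − 1] = ½[√155.9 − 1] = 5.74.
y₂ = 5.74 × 0.475 = 2.73 m.
E₁ = y₁ + V₁²/2g = 5.07 m. ΔE = (y₂ − y₁)³/(4y₁y₂) = 2.21 m. ΔE/E₁ = 2.21/5.07 = 0.435.

ΔE/E₁ = 0.435 (43.5%)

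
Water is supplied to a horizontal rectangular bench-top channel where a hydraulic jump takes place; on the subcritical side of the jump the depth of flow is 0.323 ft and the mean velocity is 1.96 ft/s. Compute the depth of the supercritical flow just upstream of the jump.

y₁ = 0.160 ft

Fr₂ = V₂/√(g·y₂) = 1.96/√(32.2×0.323) = 0.608.
From the momentum equation (using Fr₂), y₁/y₂ = ½[√(1 + 8Fr₂²) − 1] = ½[√3.955 − 1] = 0.494.
y₁ = 0.494 × 0.323 = 0.160 ft.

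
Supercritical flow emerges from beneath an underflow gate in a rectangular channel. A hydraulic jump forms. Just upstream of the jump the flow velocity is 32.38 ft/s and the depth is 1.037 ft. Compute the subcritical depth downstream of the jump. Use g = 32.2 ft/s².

y₂ = 7.716 ft

Fr₁ = V₁/√(g·y₁) = 32.38/√(32.2×1.037) = 5.604.
Sequent-depth ratio: y₂/y₁ = ½[√(1 + 8Fr₁²) − 1] = ½[√252.19 − 1] = 7.440.
y₂ = 7.440 × 1.037 = 7.716 ft.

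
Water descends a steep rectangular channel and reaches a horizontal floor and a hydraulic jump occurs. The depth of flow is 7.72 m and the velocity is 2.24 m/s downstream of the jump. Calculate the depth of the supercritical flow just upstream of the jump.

y₁ = 0.915 m

Fr₂ = V₂/√(g·y₂) = 2.24/√(9.81×7.72) = 0.257.
Applying the sequent-depth relation in reverse, y₁/y₂ = ½[√(1 + 8Fr₂²) − 1] = ½[√1.530 − 1] = 0.118.
y₁ = 0.118 × 7.72 = 0.915 m.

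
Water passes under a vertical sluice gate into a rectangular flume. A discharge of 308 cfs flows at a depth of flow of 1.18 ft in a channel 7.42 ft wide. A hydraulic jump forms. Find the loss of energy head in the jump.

q = Q/b = 308/7.42 = 41.5 ft²/s; V₁ = q/y₁ = 35.2 ft/s. Fr₁ = V₁/√(g·y₁) = 5.71.
From the momentum equation for a rectangular channel, y₂/y₁ = ½[√(1 + 8Fr₁²) − 1] = ½[√261.5 − 1] = 7.59.
y₂ = 7.59 × 1.18 = 8.95 ft.
V₂ = q/y₂ = 41.5/8.95 = 4.64 ft/s. E₁ = y₁ + V₁²/2g = 20.4 ft; E₂ = y₂ + V₂²/2g = 9.29 ft. ΔE = E₁ − E₂ = 11.1 ft.

ΔE = 11.1 ft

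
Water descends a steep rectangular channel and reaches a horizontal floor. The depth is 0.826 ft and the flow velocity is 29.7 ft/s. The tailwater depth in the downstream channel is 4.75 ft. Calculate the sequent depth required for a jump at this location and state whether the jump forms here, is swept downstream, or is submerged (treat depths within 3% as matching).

y₂ = 6.33 ft; the jump is swept downstream

Fr₁ = V₁/√(g·y₁) = 29.7/√(32.2×0.826) = 5.76.
Bélanger equation: y₂/y₁ = ½[√(1 + 8Fr₁²) − 1] = ½[√266.3 − 1] = 7.66.
y₂ = 7.66 × 0.826 = 6.33 ft.
Tailwater y_tw = 4.75 ft: y_tw < y₂, so the jump is swept downstream.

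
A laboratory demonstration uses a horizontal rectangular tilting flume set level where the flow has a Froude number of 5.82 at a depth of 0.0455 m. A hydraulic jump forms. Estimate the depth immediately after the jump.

y₂ = 0.352 m

Fr₁ = 5.82 (given).
By Bélanger, y₂/y₁ = ½[√(1 + 8Fr₁²) − 1] = ½[√272.0 − 1] = 7.75.
y₂ = 7.75 × 0.0455 = 0.352 m.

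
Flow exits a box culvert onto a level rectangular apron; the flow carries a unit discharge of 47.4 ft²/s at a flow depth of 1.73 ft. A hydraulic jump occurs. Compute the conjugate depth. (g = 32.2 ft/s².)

V₁ = q/y₁ = 47.4/1.73 = 27.4 ft/s. Fr₁ = V₁/√(g·y₁) = 27.4/√(32.2×1.73) = 3.67.
From the momentum equation for a rectangular channel, y₂/y₁ = ½[√(1 + 8Fr₁²) − 1] = ½[√108.8 − 1] = 4.72.
y₂ = 4.72 × 1.73 = 8.16 ft.

y₂ = 8.16 ft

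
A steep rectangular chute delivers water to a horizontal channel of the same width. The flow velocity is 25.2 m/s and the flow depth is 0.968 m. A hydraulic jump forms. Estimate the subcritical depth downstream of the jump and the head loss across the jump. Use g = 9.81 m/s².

Fr₁ = V₁/√(g·y₁) = 25.2/√(9.81×0.968) = 8.18.
By Bélanger, y₂/y₁ = ½[√(1 + 8Fr₁²) − 1] = ½[√536.0 − 1] = 11.1.
y₂ = 11.1 × 0.968 = 10.7 m.
q = V₁·y₁ = 25.2 × 0.968 = 24.4 m²/s. V₂ = q/y₂ = 24.4/10.7 = 2.28 m/s. E₁ = y₁ + V₁²/2g = 33.3 m; E₂ = y₂ + V₂²/2g = 11.0 m. ΔE = E₁ − E₂ = 22.3 m.

y₂ = 10.7 m; ΔE = 22.3 m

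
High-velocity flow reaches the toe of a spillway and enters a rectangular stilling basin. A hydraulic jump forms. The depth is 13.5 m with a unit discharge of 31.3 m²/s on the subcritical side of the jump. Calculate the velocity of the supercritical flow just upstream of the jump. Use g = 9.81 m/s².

V₂ = q/y₂ = 31.3/13.5 = 2.32 m/s; Fr₂ = V₂/√(g·y₂) = 0.201.
The Bélanger relation is symmetric: y₁/y₂ = ½[√(1 + 8Fr₂²) − 1] = ½[√1.325 − 1] = 0.0755.
y₁ = 0.0755 × 13.5 = 1.02 m.
V₁ = q/y₁ = 31.3/1.02 = 30.7 m/s.

V₁ = 30.7 m/s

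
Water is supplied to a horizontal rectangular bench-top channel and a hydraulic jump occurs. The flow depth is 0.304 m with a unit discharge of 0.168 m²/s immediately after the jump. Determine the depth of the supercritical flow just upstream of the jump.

y₁ = 0.0530 m

V₂ = q/y₂ = 0.168/0.304 = 0.553 m/s; Fr₂ = V₂/√(g·y₂) = 0.320.
The Bélanger relation is symmetric: y₁/y₂ = ½[√(1 + 8Fr₂²) − 1] = ½[√1.819 − 1] = 0.174.
y₁ = 0.174 × 0.304 = 0.0530 m.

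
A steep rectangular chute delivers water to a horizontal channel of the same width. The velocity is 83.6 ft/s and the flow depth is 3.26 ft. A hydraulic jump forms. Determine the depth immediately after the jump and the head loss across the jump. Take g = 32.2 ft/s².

Fr₁ = V₁/√(g·y₁) = 83.6/√(32.2×3.26) = 8.16.
Conjugate-depth relation: y₂/y₁ = ½[√(1 + 8Fr₁²) − 1] = ½[√533.6 − 1] = 11.1.
y₂ = 11.1 × 3.26 = 36.0 ft.
q = V₁·y₁ = 83.6 × 3.26 = 273 ft²/s. V₂ = q/y₂ = 273/36.0 = 7.57 ft/s. E₁ = y₁ + V₁²/2g = 112 ft; E₂ = y₂ + V₂²/2g = 36.9 ft. ΔE = E₁ − E₂ = 74.9 ft.

y₂ = 36.0 ft; ΔE = 74.9 ft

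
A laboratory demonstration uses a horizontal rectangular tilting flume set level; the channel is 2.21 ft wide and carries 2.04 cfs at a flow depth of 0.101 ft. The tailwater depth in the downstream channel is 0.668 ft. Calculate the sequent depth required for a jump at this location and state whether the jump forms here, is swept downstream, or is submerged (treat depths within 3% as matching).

y₂ = 0.675 ft; the jump forms here

q = Q/b = 2.04/2.21 = 0.923 ft²/s; V₁ = q/y₁ = 9.14 ft/s. Fr₁ = V₁/√(g·y₁) = 5.07.
Bélanger equation: y₂/y₁ = ½[√(1 + 8Fr₁²) − 1] = ½[√206.5 − 1] = 6.68.
y₂ = 6.68 × 0.101 = 0.675 ft.
Tailwater y_tw = 0.668 ft: y_tw ≈ y₂, so the jump forms here.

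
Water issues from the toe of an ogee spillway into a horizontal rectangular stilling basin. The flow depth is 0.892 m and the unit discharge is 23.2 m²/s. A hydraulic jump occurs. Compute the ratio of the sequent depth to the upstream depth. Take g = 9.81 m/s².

y₂/y₁ = 11.9

V₁ = q/y₁ = 23.2/0.892 = 26.0 m/s. Fr₁ = V₁/√(g·y₁) = 26.0/√(9.81×0.892) = 8.79.
From the momentum equation for a rectangular channel, y₂/y₁ = ½[√(1 + 8Fr₁²) − 1] = ½[√619.4 − 1] = 11.9.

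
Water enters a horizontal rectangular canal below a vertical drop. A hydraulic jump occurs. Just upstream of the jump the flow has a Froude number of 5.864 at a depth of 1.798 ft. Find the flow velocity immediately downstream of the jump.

V₂ = 5.714 ft/s

Fr₁ = 5.864 (given).
By Bélanger, y₂/y₁ = ½[√(1 + 8Fr₁²) − 1] = ½[√276.09 − 1] = 7.808.
y₂ = 7.808 × 1.798 = 14.04 ft.
V₁ = Fr₁·√(g·y₁) = 5.864×√(32.2×1.798) = 44.62 ft/s; q = V₁·y₁ = 80.22 ft²/s.
V₂ = q/y₂ = 80.22/14.04 = 5.714 ft/s.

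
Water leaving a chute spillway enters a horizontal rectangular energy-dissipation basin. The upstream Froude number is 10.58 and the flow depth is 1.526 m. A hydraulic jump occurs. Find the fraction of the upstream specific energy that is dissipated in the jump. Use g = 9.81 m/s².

ΔE/E₁ = 0.741 (74.1%)

Fr₁ = 10.58 (given).
Bélanger equation: y₂/y₁ = ½[√(1 + 8Fr₁²) − 1] = ½[√896.49 − 1] = 14.47.
y₂ = 14.47 × 1.526 = 22.08 m.
E₁ = y₁(1 + Fr₁²/2) = 1.526×(1 + 10.58²/2) = 86.93 m. ΔE = (y₂ − y₁)³/(4y₁y₂) = 64.44 m. ΔE/E₁ = 64.44/86.93 = 0.741.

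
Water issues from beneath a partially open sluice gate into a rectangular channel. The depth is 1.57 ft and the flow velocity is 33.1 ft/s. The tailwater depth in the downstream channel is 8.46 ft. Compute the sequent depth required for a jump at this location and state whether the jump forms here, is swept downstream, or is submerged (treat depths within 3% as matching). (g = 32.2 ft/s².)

y₂ = 9.58 ft; the jump is swept downstream

Fr₁ = V₁/√(g·y₁) = 33.1/√(32.2×1.57) = 4.66.
Sequent-depth ratio: y₂/y₁ = ½[√(1 + 8Fr₁²) − 1] = ½[√174.4 − 1] = 6.10.
y₂ = 6.10 × 1.57 = 9.58 ft.
Tailwater y_tw = 8.46 ft: y_tw < y₂, so the jump is swept downstream.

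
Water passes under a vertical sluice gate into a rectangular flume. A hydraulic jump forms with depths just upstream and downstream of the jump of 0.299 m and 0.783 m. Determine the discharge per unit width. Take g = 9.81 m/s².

q = 1.11 m²/s

For a rectangular channel the momentum equation gives q² = ½·g·y₁·y₂·(y₁ + y₂) = ½×9.81×0.299×0.783×1.08 = 1.24.
q = √1.24 = 1.11 m²/s.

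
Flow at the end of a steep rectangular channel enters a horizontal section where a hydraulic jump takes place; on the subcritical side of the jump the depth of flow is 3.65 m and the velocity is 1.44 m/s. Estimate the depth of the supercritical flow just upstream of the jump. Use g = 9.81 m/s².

Fr₂ = V₂/√(g·y₂) = 1.44/√(9.81×3.65) = 0.241.
From the momentum equation (using Fr₂), y₁/y₂ = ½[√(1 + 8Fr₂²) − 1] = ½[√1.463 − 1] = 0.105.
y₁ = 0.105 × 3.65 = 0.383 m.

y₁ = 0.383 m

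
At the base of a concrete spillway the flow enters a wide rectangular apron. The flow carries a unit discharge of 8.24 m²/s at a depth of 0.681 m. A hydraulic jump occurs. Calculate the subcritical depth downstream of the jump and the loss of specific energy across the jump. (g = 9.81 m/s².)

V₁ = q/y₁ = 8.24/0.681 = 12.1 m/s. Fr₁ = V₁/√(g·y₁) = 12.1/√(9.81×0.681) = 4.68.
Bélanger equation: y₂/y₁ = ½[√(1 + 8Fr₁²) − 1] = ½[√176.3 − 1] = 6.14.
y₂ = 6.14 × 0.681 = 4.18 m.
Head loss: ΔE = (y₂ − y₁)³/(4y₁y₂) = (4.18 − 0.681)³/(4×0.681×4.18) = 42.9/11.4 = 3.76 m.

y₂ = 4.18 m; ΔE = 3.76 m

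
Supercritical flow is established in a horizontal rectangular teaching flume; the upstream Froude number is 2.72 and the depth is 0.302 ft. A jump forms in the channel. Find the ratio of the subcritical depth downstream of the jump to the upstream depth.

y₂/y₁ = 3.38

Fr₁ = 2.72 (given).
Conjugate-depth relation: y₂/y₁ = ½[√(1 + 8Fr₁²) − 1] = ½[√60.19 − 1] = 3.38.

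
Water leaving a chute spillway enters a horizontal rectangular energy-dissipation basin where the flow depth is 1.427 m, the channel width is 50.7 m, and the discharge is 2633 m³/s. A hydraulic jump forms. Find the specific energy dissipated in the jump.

q = Q/b = 2633/50.7 = 51.93 m²/s; V₁ = q/y₁ = 36.39 m/s. Fr₁ = V₁/√(g·y₁) = 9.727.
Bélanger equation: y₂/y₁ = ½[√(1 + 8Fr₁²) − 1] = ½[√757.89 − 1] = 13.26.
y₂ = 13.26 × 1.427 = 18.93 m.
Head loss: ΔE = (y₂ − y₁)³/(4y₁y₂) = (18.93 − 1.427)³/(4×1.427×18.93) = 5361/108.0 = 49.62 m.

ΔE = 49.62 m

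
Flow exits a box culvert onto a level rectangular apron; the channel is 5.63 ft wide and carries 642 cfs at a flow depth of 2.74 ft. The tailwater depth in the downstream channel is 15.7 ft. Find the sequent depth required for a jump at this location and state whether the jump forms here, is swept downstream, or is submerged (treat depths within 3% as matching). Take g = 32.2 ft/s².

y₂ = 15.9 ft; the jump forms here

q = Q/b = 642/5.63 = 114 ft²/s; V₁ = q/y₁ = 41.6 ft/s. Fr₁ = V₁/√(g·y₁) = 4.43.
By Bélanger, y₂/y₁ = ½[√(1 + 8Fr₁²) − 1] = ½[√158.0 − 1] = 5.79.
y₂ = 5.79 × 2.74 = 15.9 ft.
Tailwater y_tw = 15.7 ft: y_tw ≈ y₂, so the jump forms here.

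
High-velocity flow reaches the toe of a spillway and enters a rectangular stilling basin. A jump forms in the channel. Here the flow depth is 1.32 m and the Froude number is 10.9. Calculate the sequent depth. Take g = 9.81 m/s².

y₂ = 19.7 m

Fr₁ = 10.9 (given).
From the momentum equation for a rectangular channel, y₂/y₁ = ½[√(1 + 8Fr₁²) − 1] = ½[√951.5 − 1] = 14.9.
y₂ = 14.9 × 1.32 = 19.7 m.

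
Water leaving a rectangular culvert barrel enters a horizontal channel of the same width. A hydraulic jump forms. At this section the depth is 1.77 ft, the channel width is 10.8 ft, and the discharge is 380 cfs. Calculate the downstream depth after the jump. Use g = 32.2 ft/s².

y₂ = 5.77 ft

q = Q/b = 380/10.8 = 35.2 ft²/s; V₁ = q/y₁ = 19.9 ft/s. Fr₁ = V₁/√(g·y₁) = 2.63.
Conjugate-depth relation: y₂/y₁ = ½[√(1 + 8Fr₁²) − 1] = ½[√56.47 − 1] = 3.26.
y₂ = 3.26 × 1.77 = 5.77 ft.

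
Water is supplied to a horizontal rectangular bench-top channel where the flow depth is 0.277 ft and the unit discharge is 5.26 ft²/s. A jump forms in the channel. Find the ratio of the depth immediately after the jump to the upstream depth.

V₁ = q/y₁ = 5.26/0.277 = 19.0 ft/s. Fr₁ = V₁/√(g·y₁) = 19.0/√(32.2×0.277) = 6.36.
By Bélanger, y₂/y₁ = ½[√(1 + 8Fr₁²) − 1] = ½[√324.4 − 1] = 8.51.

y₂/y₁ = 8.51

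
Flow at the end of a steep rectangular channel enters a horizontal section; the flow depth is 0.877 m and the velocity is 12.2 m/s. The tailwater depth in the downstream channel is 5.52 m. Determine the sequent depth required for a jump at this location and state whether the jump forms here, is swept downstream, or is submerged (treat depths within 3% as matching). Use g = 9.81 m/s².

Fr₁ = V₁/√(g·y₁) = 12.2/√(9.81×0.877) = 4.16.
By Bélanger, y₂/y₁ = ½[√(1 + 8Fr₁²) − 1] = ½[√139.4 − 1] = 5.40.
y₂ = 5.40 × 0.877 = 4.74 m.
Tailwater y_tw = 5.52 m: y_tw > y₂, so the jump is submerged.

y₂ = 4.74 m; the jump is submerged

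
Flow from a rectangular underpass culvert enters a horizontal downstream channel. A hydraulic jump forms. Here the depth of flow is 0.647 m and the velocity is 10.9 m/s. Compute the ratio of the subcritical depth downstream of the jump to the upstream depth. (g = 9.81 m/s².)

y₂/y₁ = 5.64

Fr₁ = V₁/√(g·y₁) = 10.9/√(9.81×0.647) = 4.33.
Conjugate-depth relation: y₂/y₁ = ½[√(1 + 8Fr₁²) − 1] = ½[√150.8 − 1] = 5.64.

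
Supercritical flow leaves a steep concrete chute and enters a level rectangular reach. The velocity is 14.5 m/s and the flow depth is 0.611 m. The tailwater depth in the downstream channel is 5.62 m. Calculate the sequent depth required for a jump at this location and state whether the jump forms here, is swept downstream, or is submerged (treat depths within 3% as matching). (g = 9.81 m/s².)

y₂ = 4.82 m; the jump is submerged

Fr₁ = V₁/√(g·y₁) = 14.5/√(9.81×0.611) = 5.92.
By Bélanger, y₂/y₁ = ½[√(1 + 8Fr₁²) − 1] = ½[√281.6 − 1] = 7.89.
y₂ = 7.89 × 0.611 = 4.82 m.
Tailwater y_tw = 5.62 m: y_tw > y₂, so the jump is submerged.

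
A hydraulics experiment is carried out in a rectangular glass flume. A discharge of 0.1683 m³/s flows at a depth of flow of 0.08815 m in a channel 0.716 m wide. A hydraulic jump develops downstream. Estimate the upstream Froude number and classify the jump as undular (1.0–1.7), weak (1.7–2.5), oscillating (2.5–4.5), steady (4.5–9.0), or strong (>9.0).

q = Q/b = 0.1683/0.716 = 0.2351 m²/s; V₁ = q/y₁ = 2.667 m/s. Fr₁ = V₁/√(g·y₁) = 2.867.
Fr₁ = 2.867 lies in the oscillating range.

Fr₁ = 2.867; oscillating jump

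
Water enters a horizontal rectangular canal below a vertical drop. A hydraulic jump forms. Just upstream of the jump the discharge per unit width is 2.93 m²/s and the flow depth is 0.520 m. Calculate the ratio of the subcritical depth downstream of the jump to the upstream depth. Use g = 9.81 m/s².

V₁ = q/y₁ = 2.93/0.520 = 5.63 m/s. Fr₁ = V₁/√(g·y₁) = 5.63/√(9.81×0.520) = 2.49.
Sequent-depth ratio: y₂/y₁ = ½[√(1 + 8Fr₁²) − 1] = ½[√50.79 − 1] = 3.06.

y₂/y₁ = 3.06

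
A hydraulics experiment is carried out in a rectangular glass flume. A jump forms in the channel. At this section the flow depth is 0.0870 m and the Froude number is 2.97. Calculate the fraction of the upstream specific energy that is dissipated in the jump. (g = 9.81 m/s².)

Fr₁ = 2.97 (given).
Bélanger equation: y₂/y₁ = ½[√(1 + 8Fr₁²) − 1] = ½[√71.57 − 1] = 3.73.
y₂ = 3.73 × 0.0870 = 0.324 m.
E₁ = y₁(1 + Fr₁²/2) = 0.0870×(1 + 2.97²/2) = 0.471 m. ΔE = (y₂ − y₁)³/(4y₁y₂) = 0.119 m. ΔE/E₁ = 0.119/0.471 = 0.252.

ΔE/E₁ = 0.252 (25.2%)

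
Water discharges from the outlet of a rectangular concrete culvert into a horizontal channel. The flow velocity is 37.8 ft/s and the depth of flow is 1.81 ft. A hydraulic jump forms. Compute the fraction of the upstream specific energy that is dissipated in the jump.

ΔE/E₁ = 0.486 (48.6%)

Fr₁ = V₁/√(g·y₁) = 37.8/√(32.2×1.81) = 4.95.
Bélanger equation: y₂/y₁ = ½[√(1 + 8Fr₁²) − 1] = ½[√197.1 − 1] = 6.52.
y₂ = 6.52 × 1.81 = 11.8 ft.
E₁ = y₁ + V₁²/2g = 24.0 ft. ΔE = (y₂ − y₁)³/(4y₁y₂) = 11.7 ft. ΔE/E₁ = 11.7/24.0 = 0.486.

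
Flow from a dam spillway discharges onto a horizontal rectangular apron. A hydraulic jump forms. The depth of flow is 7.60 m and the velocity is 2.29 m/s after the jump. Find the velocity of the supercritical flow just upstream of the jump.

V₁ = 18.3 m/s

Fr₂ = V₂/√(g·y₂) = 2.29/√(9.81×7.60) = 0.265.
Applying the sequent-depth relation in reverse, y₁/y₂ = ½[√(1 + 8Fr₂²) − 1] = ½[√1.563 − 1] = 0.125.
y₁ = 0.125 × 7.60 = 0.950 m.
V₁ = q/y₁ = 17.4/0.950 = 18.3 m/s.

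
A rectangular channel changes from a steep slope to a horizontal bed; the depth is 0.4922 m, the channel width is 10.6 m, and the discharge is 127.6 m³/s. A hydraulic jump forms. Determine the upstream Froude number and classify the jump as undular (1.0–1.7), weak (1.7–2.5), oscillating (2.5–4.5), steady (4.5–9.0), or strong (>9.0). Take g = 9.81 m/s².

q = Q/b = 127.6/10.6 = 12.04 m²/s; V₁ = q/y₁ = 24.46 m/s. Fr₁ = V₁/√(g·y₁) = 11.13.
Fr₁ = 11.13 lies in the strong range.

Fr₁ = 11.13; strong jump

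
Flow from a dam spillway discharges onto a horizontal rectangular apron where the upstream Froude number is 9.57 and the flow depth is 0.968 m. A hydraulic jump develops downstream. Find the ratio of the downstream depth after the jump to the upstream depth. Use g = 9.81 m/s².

y₂/y₁ = 13.0

Fr₁ = 9.57 (given).
Sequent-depth ratio: y₂/y₁ = ½[√(1 + 8Fr₁²) − 1] = ½[√733.7 − 1] = 13.0.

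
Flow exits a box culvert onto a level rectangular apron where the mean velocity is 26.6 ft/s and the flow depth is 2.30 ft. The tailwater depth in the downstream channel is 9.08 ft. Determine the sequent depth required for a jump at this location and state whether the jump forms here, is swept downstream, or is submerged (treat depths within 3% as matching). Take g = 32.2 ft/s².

y₂ = 8.97 ft; the jump forms here

Fr₁ = V₁/√(g·y₁) = 26.6/√(32.2×2.30) = 3.09.
Bélanger equation: y₂/y₁ = ½[√(1 + 8Fr₁²) − 1] = ½[√77.43 − 1] = 3.90.
y₂ = 3.90 × 2.30 = 8.97 ft.
Tailwater y_tw = 9.08 ft: y_tw ≈ y₂, so the jump forms here.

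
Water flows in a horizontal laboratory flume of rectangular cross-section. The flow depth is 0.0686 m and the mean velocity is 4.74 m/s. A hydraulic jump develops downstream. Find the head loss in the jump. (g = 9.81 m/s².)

Fr₁ = V₁/√(g·y₁) = 4.74/√(9.81×0.0686) = 5.78.
Conjugate-depth relation: y₂/y₁ = ½[√(1 + 8Fr₁²) − 1] = ½[√268.1 − 1] = 7.69.
y₂ = 7.69 × 0.0686 = 0.527 m.
Head loss: ΔE = (y₂ − y₁)³/(4y₁y₂) = (0.527 − 0.0686)³/(4×0.0686×0.527) = 0.0965/0.145 = 0.667 m.

ΔE = 0.667 m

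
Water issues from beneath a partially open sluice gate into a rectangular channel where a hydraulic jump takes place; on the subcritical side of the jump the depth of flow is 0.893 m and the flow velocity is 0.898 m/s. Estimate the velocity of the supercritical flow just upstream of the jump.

V₁ = 5.65 m/s

Fr₂ = V₂/√(g·y₂) = 0.898/√(9.81×0.893) = 0.303.
The Bélanger relation is symmetric: y₁/y₂ = ½[√(1 + 8Fr₂²) − 1] = ½[√1.736 − 1] = 0.159.
y₁ = 0.159 × 0.893 = 0.142 m.
V₁ = q/y₁ = 0.802/0.142 = 5.65 m/s.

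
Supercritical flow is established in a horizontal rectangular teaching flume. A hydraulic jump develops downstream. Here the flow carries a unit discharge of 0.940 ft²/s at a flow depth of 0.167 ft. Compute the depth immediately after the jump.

V₁ = q/y₁ = 0.940/0.167 = 5.63 ft/s. Fr₁ = V₁/√(g·y₁) = 5.63/√(32.2×0.167) = 2.43.
Sequent-depth ratio: y₂/y₁ = ½[√(1 + 8Fr₁²) − 1] = ½[√48.13 − 1] = 2.97.
y₂ = 2.97 × 0.167 = 0.496 ft.

y₂ = 0.496 ft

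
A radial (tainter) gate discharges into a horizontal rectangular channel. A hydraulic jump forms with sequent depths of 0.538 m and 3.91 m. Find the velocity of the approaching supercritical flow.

For a rectangular channel the momentum equation gives q² = ½·g·y₁·y₂·(y₁ + y₂) = ½×9.81×0.538×3.91×4.45 = 45.9.
q = √45.9 = 6.77 m²/s.
V₁ = q/y₁ = 6.77/0.538 = 12.6 m/s.

V₁ = 12.6 m/s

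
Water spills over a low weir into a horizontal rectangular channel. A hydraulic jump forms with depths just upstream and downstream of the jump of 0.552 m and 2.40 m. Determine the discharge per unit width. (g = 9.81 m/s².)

q = 4.38 m²/s

For a rectangular channel the momentum equation gives q² = ½·g·y₁·y₂·(y₁ + y₂) = ½×9.81×0.552×2.40×2.95 = 19.2.
q = √19.2 = 4.38 m²/s.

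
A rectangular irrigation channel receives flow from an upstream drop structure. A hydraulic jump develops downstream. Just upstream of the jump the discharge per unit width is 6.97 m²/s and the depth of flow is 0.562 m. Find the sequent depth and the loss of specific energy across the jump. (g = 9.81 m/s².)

y₂ = 3.93 m; ΔE = 4.31 m

V₁ = q/y₁ = 6.97/0.562 = 12.4 m/s. Fr₁ = V₁/√(g·y₁) = 12.4/√(9.81×0.562) = 5.28.
Bélanger equation: y₂/y₁ = ½[√(1 + 8Fr₁²) − 1] = ½[√224.2 − 1] = 6.99.
y₂ = 6.99 × 0.562 = 3.93 m.
V₂ = q/y₂ = 6.97/3.93 = 1.78 m/s. E₁ = y₁ + V₁²/2g = 8.40 m; E₂ = y₂ + V₂²/2g = 4.09 m. ΔE = E₁ − E₂ = 4.31 m.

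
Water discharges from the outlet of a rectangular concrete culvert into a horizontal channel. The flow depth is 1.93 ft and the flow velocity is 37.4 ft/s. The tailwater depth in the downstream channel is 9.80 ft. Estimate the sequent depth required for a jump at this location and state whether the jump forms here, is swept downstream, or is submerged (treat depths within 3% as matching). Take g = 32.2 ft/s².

y₂ = 12.0 ft; the jump is swept downstream

Fr₁ = V₁/√(g·y₁) = 37.4/√(32.2×1.93) = 4.74.
From the momentum equation for a rectangular channel, y₂/y₁ = ½[√(1 + 8Fr₁²) − 1] = ½[√181.1 − 1] = 6.23.
y₂ = 6.23 × 1.93 = 12.0 ft.
Tailwater y_tw = 9.80 ft: y_tw < y₂, so the jump is swept downstream.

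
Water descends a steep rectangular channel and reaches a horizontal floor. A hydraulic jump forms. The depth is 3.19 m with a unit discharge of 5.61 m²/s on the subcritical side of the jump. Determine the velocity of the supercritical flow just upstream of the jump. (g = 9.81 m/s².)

V₂ = q/y₂ = 5.61/3.19 = 1.76 m/s; Fr₂ = V₂/√(g·y₂) = 0.314.
Applying the sequent-depth relation in reverse, y₁/y₂ = ½[√(1 + 8Fr₂²) − 1] = ½[√1.791 − 1] = 0.169.
y₁ = 0.169 × 3.19 = 0.539 m.
V₁ = q/y₁ = 5.61/0.539 = 10.4 m/s.

V₁ = 10.4 m/s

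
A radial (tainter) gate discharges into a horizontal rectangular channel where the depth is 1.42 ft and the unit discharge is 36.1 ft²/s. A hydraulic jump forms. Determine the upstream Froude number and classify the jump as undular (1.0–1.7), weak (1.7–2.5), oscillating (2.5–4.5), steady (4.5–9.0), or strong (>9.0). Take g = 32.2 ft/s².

Fr₁ = 3.76; oscillating jump

V₁ = q/y₁ = 36.1/1.42 = 25.4 ft/s. Fr₁ = V₁/√(g·y₁) = 25.4/√(32.2×1.42) = 3.76.
Fr₁ = 3.76 lies in the oscillating range.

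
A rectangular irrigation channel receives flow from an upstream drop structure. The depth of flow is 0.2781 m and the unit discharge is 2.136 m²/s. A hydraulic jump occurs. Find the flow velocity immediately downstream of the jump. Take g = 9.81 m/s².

V₁ = q/y₁ = 2.136/0.2781 = 7.681 m/s. Fr₁ = V₁/√(g·y₁) = 7.681/√(9.81×0.2781) = 4.650.
Bélanger equation: y₂/y₁ = ½[√(1 + 8Fr₁²) − 1] = ½[√173.99 − 1] = 6.095.
y₂ = 6.095 × 0.2781 = 1.695 m.
V₂ = q/y₂ = 2.136/1.695 = 1.260 m/s.

V₂ = 1.260 m/s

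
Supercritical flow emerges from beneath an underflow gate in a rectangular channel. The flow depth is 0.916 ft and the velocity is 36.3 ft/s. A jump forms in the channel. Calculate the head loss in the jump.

Fr₁ = V₁/√(g·y₁) = 36.3/√(32.2×0.916) = 6.68.
From the momentum equation for a rectangular channel, y₂/y₁ = ½[√(1 + 8Fr₁²) − 1] = ½[√358.4 − 1] = 8.97.
y₂ = 8.97 × 0.916 = 8.21 ft.
q = V₁·y₁ = 36.3 × 0.916 = 33.3 ft²/s. V₂ = q/y₂ = 33.3/8.21 = 4.05 ft/s. E₁ = y₁ + V₁²/2g = 21.4 ft; E₂ = y₂ + V₂²/2g = 8.47 ft. ΔE = E₁ − E₂ = 12.9 ft.

ΔE = 12.9 ft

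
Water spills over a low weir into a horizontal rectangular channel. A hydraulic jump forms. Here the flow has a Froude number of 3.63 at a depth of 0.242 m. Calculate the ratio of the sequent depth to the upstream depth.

Fr₁ = 3.63 (given).
Sequent-depth ratio: y₂/y₁ = ½[√(1 + 8Fr₁²) − 1] = ½[√106.4 − 1] = 4.66.

y₂/y₁ = 4.66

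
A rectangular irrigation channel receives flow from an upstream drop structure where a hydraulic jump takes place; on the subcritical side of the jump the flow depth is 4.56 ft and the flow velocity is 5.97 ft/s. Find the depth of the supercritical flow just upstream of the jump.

y₁ = 1.63 ft

Fr₂ = V₂/√(g·y₂) = 5.97/√(32.2×4.56) = 0.493.
The Bélanger relation is symmetric: y₁/y₂ = ½[√(1 + 8Fr₂²) − 1] = ½[√2.942 − 1] = 0.358.
y₁ = 0.358 × 4.56 = 1.63 ft.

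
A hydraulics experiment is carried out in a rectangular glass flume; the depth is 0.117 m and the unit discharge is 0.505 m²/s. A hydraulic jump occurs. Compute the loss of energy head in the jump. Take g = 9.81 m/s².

V₁ = q/y₁ = 0.505/0.117 = 4.32 m/s. Fr₁ = V₁/√(g·y₁) = 4.32/√(9.81×0.117) = 4.03.
Conjugate-depth relation: y₂/y₁ = ½[√(1 + 8Fr₁²) − 1] = ½[√130.9 − 1] = 5.22.
y₂ = 5.22 × 0.117 = 0.611 m.
Head loss: ΔE = (y₂ − y₁)³/(4y₁y₂) = (0.611 − 0.117)³/(4×0.117×0.611) = 0.120/0.286 = 0.421 m.

ΔE = 0.421 m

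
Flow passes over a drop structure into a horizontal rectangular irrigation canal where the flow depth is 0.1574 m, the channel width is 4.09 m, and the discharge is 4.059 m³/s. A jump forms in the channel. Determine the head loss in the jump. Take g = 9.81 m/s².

ΔE = 1.085 m

q = Q/b = 4.059/4.09 = 0.9924 m²/s; V₁ = q/y₁ = 6.305 m/s. Fr₁ = V₁/√(g·y₁) = 5.074.
From the momentum equation for a rectangular channel, y₂/y₁ = ½[√(1 + 8Fr₁²) − 1] = ½[√206.97 − 1] = 6.693.
y₂ = 6.693 × 0.1574 = 1.054 m.
Head loss: ΔE = (y₂ − y₁)³/(4y₁y₂) = (1.054 − 0.1574)³/(4×0.1574×1.054) = 0.7196/0.6633 = 1.085 m.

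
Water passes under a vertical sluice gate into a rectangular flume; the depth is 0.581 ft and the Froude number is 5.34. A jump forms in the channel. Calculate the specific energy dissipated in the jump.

Fr₁ = 5.34 (given).
Conjugate-depth relation: y₂/y₁ = ½[√(1 + 8Fr₁²) − 1] = ½[√229.1 − 1] = 7.07.
y₂ = 7.07 × 0.581 = 4.11 ft.
V₁ = Fr₁·√(g·y₁) = 5.34×√(32.2×0.581) = 23.1 ft/s; q = V₁·y₁ = 13.4 ft²/s. V₂ = q/y₂ = 13.4/4.11 = 3.27 ft/s. E₁ = y₁ + V₁²/2g = 8.86 ft; E₂ = y₂ + V₂²/2g = 4.27 ft. ΔE = E₁ − E₂ = 4.59 ft.

ΔE = 4.59 ft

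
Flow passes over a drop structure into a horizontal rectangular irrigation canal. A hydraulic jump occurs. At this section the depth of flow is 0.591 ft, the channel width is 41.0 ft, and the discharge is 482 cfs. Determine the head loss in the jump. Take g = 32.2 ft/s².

q = Q/b = 482/41.0 = 11.8 ft²/s; V₁ = q/y₁ = 19.9 ft/s. Fr₁ = V₁/√(g·y₁) = 4.56.
By Bélanger, y₂/y₁ = ½[√(1 + 8Fr₁²) − 1] = ½[√167.3 − 1] = 5.97.
y₂ = 5.97 × 0.591 = 3.53 ft.
Head loss: ΔE = (y₂ − y₁)³/(4y₁y₂) = (3.53 − 0.591)³/(4×0.591×3.53) = 25.3/8.34 = 3.04 ft.

ΔE = 3.04 ft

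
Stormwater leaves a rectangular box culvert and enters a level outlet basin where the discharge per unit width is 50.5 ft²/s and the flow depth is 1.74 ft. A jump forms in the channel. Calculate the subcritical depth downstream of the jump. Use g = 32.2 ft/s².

V₁ = q/y₁ = 50.5/1.74 = 29.0 ft/s. Fr₁ = V₁/√(g·y₁) = 29.0/√(32.2×1.74) = 3.88.
From the momentum equation for a rectangular channel, y₂/y₁ = ½[√(1 + 8Fr₁²) − 1] = ½[√121.3 − 1] = 5.01.
y₂ = 5.01 × 1.74 = 8.71 ft.

y₂ = 8.71 ft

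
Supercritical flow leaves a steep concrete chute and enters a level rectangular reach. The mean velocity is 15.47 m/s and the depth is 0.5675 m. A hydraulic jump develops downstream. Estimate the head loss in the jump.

ΔE = 7.621 m

Fr₁ = V₁/√(g·y₁) = 15.47/√(9.81×0.5675) = 6.557.
From the momentum equation for a rectangular channel, y₂/y₁ = ½[√(1 + 8Fr₁²) − 1] = ½[√344.90 − 1] = 8.786.
y₂ = 8.786 × 0.5675 = 4.986 m.
Head loss: ΔE = (y₂ − y₁)³/(4y₁y₂) = (4.986 − 0.5675)³/(4×0.5675×4.986) = 86.26/11.32 = 7.621 m.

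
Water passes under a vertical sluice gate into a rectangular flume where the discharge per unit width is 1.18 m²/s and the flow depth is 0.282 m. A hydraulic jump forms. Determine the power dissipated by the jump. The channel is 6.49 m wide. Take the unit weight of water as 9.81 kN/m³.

P = 15.7 kW

V₁ = q/y₁ = 1.18/0.282 = 4.18 m/s. Fr₁ = V₁/√(g·y₁) = 4.18/√(9.81×0.282) = 2.52.
By Bélanger, y₂/y₁ = ½[√(1 + 8Fr₁²) − 1] = ½[√51.63 − 1] = 3.09.
y₂ = 3.09 × 0.282 = 0.872 m.
Head loss: ΔE = (y₂ − y₁)³/(4y₁y₂) = (0.872 − 0.282)³/(4×0.282×0.872) = 0.206/0.984 = 0.209 m.
Q = q·b = 1.18 × 6.49 = 7.66 m³/s. P = γ·Q·ΔE = 9.81 × 7.66 × 0.209 = 15.7 kW.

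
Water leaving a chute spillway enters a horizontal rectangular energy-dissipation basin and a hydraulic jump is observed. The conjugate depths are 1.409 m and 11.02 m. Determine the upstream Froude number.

Fr₁ = 5.873

For a rectangular channel the momentum equation gives q² = ½·g·y₁·y₂·(y₁ + y₂) = ½×9.81×1.409×11.02×12.43 = 946.6.
q = √946.6 = 30.77 m²/s.
V₁ = q/y₁ = 21.84 m/s; Fr₁ = V₁/√(g·y₁) = 5.873.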